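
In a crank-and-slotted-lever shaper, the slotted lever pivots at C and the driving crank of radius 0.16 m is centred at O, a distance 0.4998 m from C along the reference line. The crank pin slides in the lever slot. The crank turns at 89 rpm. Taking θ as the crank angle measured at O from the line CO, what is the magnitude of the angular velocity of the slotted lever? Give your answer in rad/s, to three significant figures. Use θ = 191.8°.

ω = 9.32 rad/s (from 89 rpm).
Crank pin A relative to C: A = (d + r cosθ, r sinθ); lever angle φ = atan2(r sinθ, d + r cosθ).
Differentiating tanφ: φ̇ = rω(d cosθ + r)/(d² + r² + 2dr cosθ).
d² + r² + 2dr cosθ = |CA|² = 0.118844 m²;  d cosθ + r = -0.32924 m.
|ω_lever| = |0.16·9.32·-0.32924| / 0.118844 = 4.1312 rad/s.

4.13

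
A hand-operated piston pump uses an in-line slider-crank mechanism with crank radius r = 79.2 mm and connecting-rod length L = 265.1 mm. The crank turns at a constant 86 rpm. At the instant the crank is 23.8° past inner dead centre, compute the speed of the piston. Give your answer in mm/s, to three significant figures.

367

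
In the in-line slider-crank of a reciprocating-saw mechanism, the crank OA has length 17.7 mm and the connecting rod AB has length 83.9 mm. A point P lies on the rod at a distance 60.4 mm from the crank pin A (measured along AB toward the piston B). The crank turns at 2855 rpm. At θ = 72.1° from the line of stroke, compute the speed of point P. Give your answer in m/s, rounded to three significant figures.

ω = 299 rad/s.  Crank-pin speed |V_A| = rω = 5.2919 m/s, perpendicular to OA.
Rod angle: sinφ = −(r/L) sinθ ⇒ φ = -11.581°; ω_rod = −rω cosθ/√(L²−r²sin²θ) = -19.789 rad/s.
V_P = V_A + ω_rod × AP, with AP = 0.0604 m along the rod.
Components: V_Px = −rω sinθ − a·ω_rod·sinφ = -5.2757 m/s;  V_Py = rω cosθ + a·ω_rod·cosφ = +0.45557 m/s.
|V_P| = √(V_Px² + V_Py²) = 5.2953 m/s.

5.30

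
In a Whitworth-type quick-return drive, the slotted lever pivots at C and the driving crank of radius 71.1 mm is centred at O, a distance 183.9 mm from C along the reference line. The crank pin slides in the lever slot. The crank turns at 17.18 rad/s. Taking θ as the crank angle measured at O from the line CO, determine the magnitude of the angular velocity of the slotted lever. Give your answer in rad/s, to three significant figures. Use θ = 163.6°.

ω = 17.18 rad/s
Crank pin A relative to C: A = (d + r cosθ, r sinθ); lever angle φ = atan2(r sinθ, d + r cosθ).
Differentiating tanφ: φ̇ = rω(d cosθ + r)/(d² + r² + 2dr cosθ).
d² + r² + 2dr cosθ = |CA|² = 0.0137878 m²;  d cosθ + r = -0.10532 m.
|ω_lever| = |0.0711·17.18·-0.10532| / 0.0137878 = 9.3304 rad/s.

9.33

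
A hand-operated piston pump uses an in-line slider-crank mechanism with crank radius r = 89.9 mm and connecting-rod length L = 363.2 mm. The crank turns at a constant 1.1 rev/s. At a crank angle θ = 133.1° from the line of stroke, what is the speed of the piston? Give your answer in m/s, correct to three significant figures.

ω = 2π·1.1 = 6.912 rad/s
For an in-line slider-crank, x = r cosθ + √(L² − r² sin²θ), so v = −rω sinθ·[1 + r cosθ/√(L² − r² sin²θ)].
With r = 0.0899 m, L = 0.3632 m, θ = 133.1°: √(L² − r² sin²θ) = 0.35722 m.
v = −0.0899·6.912·0.73016·[1 + 0.0899·-0.68327/0.35722] = -0.37567 m/s.
|v| = 0.37567 m/s.

0.376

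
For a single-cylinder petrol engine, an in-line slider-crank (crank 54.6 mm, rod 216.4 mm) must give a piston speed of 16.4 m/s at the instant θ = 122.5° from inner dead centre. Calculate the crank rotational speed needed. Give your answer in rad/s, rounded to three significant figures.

For an in-line slider-crank, |v_piston| = rω|sinθ|·[1 + r cosθ/√(L² − r² sin²θ)].
With r = 0.0546 m, L = 0.2164 m, θ = 122.5°: the bracketed kinematic factor |dx/dθ| = 0.03966 m.
ω = v/|dx/dθ| = 16.4/0.03966 = 413.51 rad/s.

414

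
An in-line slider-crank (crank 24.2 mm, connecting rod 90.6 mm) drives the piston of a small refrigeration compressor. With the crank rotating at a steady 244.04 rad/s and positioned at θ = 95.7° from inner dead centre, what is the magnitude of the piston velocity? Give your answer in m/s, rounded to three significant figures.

ω = 244 rad/s
For an in-line slider-crank, x = r cosθ + √(L² − r² sin²θ), so v = −rω sinθ·[1 + r cosθ/√(L² − r² sin²θ)].
With r = 0.0242 m, L = 0.0906 m, θ = 95.7°: √(L² − r² sin²θ) = 0.087341 m.
v = −0.0242·244·0.99506·[1 + 0.0242·-0.09932/0.087341] = -5.7149 m/s.
|v| = 5.7149 m/s.

5.71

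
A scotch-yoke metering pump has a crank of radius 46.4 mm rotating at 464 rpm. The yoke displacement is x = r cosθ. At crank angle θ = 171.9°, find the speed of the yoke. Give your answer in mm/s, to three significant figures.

318

ω = 48.59 rad/s (from 464 rpm).
x = r cosθ ⇒ ẋ = −rω sinθ.
|v| = rω|sinθ| = 0.0464·48.59·|sin 171.9°| = 0.31767 m/s = 317.67 mm/s.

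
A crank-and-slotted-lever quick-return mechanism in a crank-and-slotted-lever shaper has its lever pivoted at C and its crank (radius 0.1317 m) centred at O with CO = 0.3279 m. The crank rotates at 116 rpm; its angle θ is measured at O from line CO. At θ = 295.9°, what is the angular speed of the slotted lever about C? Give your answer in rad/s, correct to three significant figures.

2.71

ω = 12.15 rad/s (from 116 rpm).
Crank pin A relative to C: A = (d + r cosθ, r sinθ); lever angle φ = atan2(r sinθ, d + r cosθ).
Differentiating tanφ: φ̇ = rω(d cosθ + r)/(d² + r² + 2dr cosθ).
d² + r² + 2dr cosθ = |CA|² = 0.162589 m²;  d cosθ + r = +0.27493 m.
|ω_lever| = |0.1317·12.15·+0.27493| / 0.162589 = 2.7052 rad/s.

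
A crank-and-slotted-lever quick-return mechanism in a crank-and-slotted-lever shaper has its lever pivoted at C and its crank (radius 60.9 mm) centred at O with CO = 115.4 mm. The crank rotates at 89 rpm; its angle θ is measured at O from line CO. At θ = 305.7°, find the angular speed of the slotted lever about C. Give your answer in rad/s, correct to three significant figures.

2.89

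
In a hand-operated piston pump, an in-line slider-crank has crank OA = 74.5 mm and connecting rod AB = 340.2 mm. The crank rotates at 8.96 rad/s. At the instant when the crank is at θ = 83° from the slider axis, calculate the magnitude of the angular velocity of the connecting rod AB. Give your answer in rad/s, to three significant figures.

ω = 8.96 rad/s
The rod makes angle φ with the slider axis where L sinφ = r sinθ; differentiating, L cosφ·φ̇ = r ω cosθ.
L cosφ = √(L² − r² sin²θ) = 0.33207 m.
|ω_rod| = r ω |cosθ| / √(L² − r² sin²θ) = 0.0745·8.96·0.12187/0.33207 = 0.24498 rad/s.

0.245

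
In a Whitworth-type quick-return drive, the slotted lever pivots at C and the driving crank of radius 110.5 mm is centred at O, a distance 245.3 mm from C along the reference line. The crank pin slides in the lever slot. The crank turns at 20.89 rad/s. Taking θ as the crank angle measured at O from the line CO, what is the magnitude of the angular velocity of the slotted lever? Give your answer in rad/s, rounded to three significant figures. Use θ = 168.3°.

ω = 20.89 rad/s
Crank pin A relative to C: A = (d + r cosθ, r sinθ); lever angle φ = atan2(r sinθ, d + r cosθ).
Differentiating tanφ: φ̇ = rω(d cosθ + r)/(d² + r² + 2dr cosθ).
d² + r² + 2dr cosθ = |CA|² = 0.0192974 m²;  d cosθ + r = -0.1297 m.
|ω_lever| = |0.1105·20.89·-0.1297| / 0.0192974 = 15.515 rad/s.

15.5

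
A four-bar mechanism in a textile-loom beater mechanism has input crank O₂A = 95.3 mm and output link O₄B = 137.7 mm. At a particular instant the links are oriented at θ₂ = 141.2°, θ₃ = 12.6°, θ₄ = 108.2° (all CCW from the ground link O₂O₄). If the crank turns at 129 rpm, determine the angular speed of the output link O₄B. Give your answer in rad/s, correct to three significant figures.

7.34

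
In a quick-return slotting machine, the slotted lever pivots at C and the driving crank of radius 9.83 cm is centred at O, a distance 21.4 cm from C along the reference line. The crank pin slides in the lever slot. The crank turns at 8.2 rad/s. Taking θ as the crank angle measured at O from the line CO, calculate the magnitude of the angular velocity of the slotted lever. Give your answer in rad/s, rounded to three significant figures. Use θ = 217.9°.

ω = 8.2 rad/s
Crank pin A relative to C: A = (d + r cosθ, r sinθ); lever angle φ = atan2(r sinθ, d + r cosθ).
Differentiating tanφ: φ̇ = rω(d cosθ + r)/(d² + r² + 2dr cosθ).
d² + r² + 2dr cosθ = |CA|² = 0.0222602 m²;  d cosθ + r = -0.070564 m.
|ω_lever| = |0.0983·8.2·-0.070564| / 0.0222602 = 2.5552 rad/s.

2.56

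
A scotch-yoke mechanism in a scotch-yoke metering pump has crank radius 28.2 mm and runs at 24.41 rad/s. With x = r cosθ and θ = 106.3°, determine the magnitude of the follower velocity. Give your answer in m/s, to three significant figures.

ω = 24.41 rad/s
x = r cosθ ⇒ ẋ = −rω sinθ.
|v| = rω|sinθ| = 0.0282·24.41·|sin 106.3°| = 0.66069 m/s.

0.661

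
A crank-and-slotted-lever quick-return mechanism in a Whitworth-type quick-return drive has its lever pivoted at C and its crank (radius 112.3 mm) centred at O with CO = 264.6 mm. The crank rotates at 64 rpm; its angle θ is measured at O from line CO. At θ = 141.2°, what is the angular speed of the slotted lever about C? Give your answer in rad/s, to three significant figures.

ω = 6.702 rad/s (from 64 rpm).
Crank pin A relative to C: A = (d + r cosθ, r sinθ); lever angle φ = atan2(r sinθ, d + r cosθ).
Differentiating tanφ: φ̇ = rω(d cosθ + r)/(d² + r² + 2dr cosθ).
d² + r² + 2dr cosθ = |CA|² = 0.036309 m²;  d cosθ + r = -0.093913 m.
|ω_lever| = |0.1123·6.702·-0.093913| / 0.036309 = 1.9467 rad/s.

1.95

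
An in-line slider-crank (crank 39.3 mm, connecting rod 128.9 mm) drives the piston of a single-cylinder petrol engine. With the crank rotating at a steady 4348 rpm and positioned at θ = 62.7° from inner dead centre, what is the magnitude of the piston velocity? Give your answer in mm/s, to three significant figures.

18200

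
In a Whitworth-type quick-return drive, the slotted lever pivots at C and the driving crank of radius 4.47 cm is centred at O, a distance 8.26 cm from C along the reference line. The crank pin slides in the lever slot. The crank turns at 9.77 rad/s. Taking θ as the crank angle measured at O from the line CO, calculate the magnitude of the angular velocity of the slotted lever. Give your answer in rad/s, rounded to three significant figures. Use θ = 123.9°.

ω = 9.77 rad/s
Crank pin A relative to C: A = (d + r cosθ, r sinθ); lever angle φ = atan2(r sinθ, d + r cosθ).
Differentiating tanφ: φ̇ = rω(d cosθ + r)/(d² + r² + 2dr cosθ).
d² + r² + 2dr cosθ = |CA|² = 0.00470221 m²;  d cosθ + r = -0.0013697 m.
|ω_lever| = |0.0447·9.77·-0.0013697| / 0.00470221 = 0.12722 rad/s.

0.127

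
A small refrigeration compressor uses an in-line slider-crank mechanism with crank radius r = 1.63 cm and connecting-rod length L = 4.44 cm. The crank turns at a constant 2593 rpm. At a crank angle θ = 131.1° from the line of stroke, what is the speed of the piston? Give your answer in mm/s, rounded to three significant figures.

ω = 2π·2593/60 = 271.5 rad/s
For an in-line slider-crank, x = r cosθ + √(L² − r² sin²θ), so v = −rω sinθ·[1 + r cosθ/√(L² − r² sin²θ)].
With r = 0.0163 m, L = 0.0444 m, θ = 131.1°: √(L² − r² sin²θ) = 0.042667 m.
v = −0.0163·271.5·0.75356·[1 + 0.0163·-0.65738/0.042667] = -2.4977 m/s.
|v| = 2.4977 m/s = 2497.7 mm/s.

2500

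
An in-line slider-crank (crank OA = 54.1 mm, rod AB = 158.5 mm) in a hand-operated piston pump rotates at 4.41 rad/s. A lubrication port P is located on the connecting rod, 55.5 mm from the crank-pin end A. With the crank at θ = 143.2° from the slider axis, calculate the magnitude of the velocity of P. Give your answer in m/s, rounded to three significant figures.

0.179

ω = 4.41 rad/s.  Crank-pin speed |V_A| = rω = 0.23858 m/s, perpendicular to OA.
Rod angle: sinφ = −(r/L) sinθ ⇒ φ = -11.798°; ω_rod = −rω cosθ/√(L²−r²sin²θ) = +1.2313 rad/s.
V_P = V_A + ω_rod × AP, with AP = 0.0555 m along the rod.
Components: V_Px = −rω sinθ − a·ω_rod·sinφ = -0.12894 m/s;  V_Py = rω cosθ + a·ω_rod·cosφ = -0.12415 m/s.
|V_P| = √(V_Px² + V_Py²) = 0.17899 m/s.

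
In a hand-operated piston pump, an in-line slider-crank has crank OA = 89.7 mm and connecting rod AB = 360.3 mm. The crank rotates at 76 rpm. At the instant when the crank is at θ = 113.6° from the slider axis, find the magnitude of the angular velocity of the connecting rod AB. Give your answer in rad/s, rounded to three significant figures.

0.815

ω = 7.959 rad/s (converted from 76 rpm).
The rod makes angle φ with the slider axis where L sinφ = r sinθ; differentiating, L cosφ·φ̇ = r ω cosθ.
L cosφ = √(L² − r² sin²θ) = 0.3508 m.
|ω_rod| = r ω |cosθ| / √(L² − r² sin²θ) = 0.0897·7.959·0.40035/0.3508 = 0.81473 rad/s.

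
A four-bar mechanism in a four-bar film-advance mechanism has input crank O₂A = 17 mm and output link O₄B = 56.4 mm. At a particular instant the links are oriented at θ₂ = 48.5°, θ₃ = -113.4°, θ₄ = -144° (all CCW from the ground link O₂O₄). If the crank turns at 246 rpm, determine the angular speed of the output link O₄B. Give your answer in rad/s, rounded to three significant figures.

ω₂ = 25.76 rad/s (from 246 rpm).
Differentiating the loop-closure r₂e^{iθ₂}+r₃e^{iθ₃}=r₁+r₄e^{iθ₄} gives r₂ω₂e^{iθ₂}+r₃ω₃e^{iθ₃}=r₄ω₄e^{iθ₄}.
Eliminating the other unknown: ω₄ = r₂ω₂ sin(θ₂−θ₃) / [r₄ sin(θ₄−θ₃)].
Numerator sine = +0.31068; denominator sine = -0.50904.
Result = 0.017·25.76·(+0.31068) / (0.0564·(-0.50904)) = -4.739 rad/s; magnitude 4.739 rad/s.

4.74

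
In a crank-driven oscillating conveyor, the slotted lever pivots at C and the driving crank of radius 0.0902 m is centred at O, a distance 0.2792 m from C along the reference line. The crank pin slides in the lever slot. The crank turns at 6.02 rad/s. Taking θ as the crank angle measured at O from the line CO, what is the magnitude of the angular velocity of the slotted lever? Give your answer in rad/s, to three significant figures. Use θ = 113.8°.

ω = 6.02 rad/s
Crank pin A relative to C: A = (d + r cosθ, r sinθ); lever angle φ = atan2(r sinθ, d + r cosθ).
Differentiating tanφ: φ̇ = rω(d cosθ + r)/(d² + r² + 2dr cosθ).
d² + r² + 2dr cosθ = |CA|² = 0.065763 m²;  d cosθ + r = -0.02247 m.
|ω_lever| = |0.0902·6.02·-0.02247| / 0.065763 = 0.18553 rad/s.

0.186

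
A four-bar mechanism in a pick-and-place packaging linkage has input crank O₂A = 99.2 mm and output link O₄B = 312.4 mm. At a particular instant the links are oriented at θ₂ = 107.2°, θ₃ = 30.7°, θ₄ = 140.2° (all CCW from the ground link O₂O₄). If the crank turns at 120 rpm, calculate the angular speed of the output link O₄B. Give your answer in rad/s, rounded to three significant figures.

ω₂ = 12.57 rad/s (from 120 rpm).
Differentiating the loop-closure r₂e^{iθ₂}+r₃e^{iθ₃}=r₁+r₄e^{iθ₄} gives r₂ω₂e^{iθ₂}+r₃ω₃e^{iθ₃}=r₄ω₄e^{iθ₄}.
Eliminating the other unknown: ω₄ = r₂ω₂ sin(θ₂−θ₃) / [r₄ sin(θ₄−θ₃)].
Numerator sine = +0.97237; denominator sine = +0.94264.
Result = 0.0992·12.57·(+0.97237) / (0.3124·(+0.94264)) = +4.1162 rad/s; magnitude 4.1162 rad/s.

4.12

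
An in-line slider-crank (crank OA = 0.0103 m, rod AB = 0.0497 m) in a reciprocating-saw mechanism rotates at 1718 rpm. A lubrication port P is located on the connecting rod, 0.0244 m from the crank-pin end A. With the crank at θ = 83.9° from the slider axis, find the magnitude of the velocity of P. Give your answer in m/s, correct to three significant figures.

1.87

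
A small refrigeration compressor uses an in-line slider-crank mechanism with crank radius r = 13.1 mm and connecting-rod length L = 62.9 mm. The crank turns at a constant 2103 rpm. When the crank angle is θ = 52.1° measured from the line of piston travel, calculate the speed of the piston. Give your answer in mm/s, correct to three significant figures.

ω = 2π·2103/60 = 220.2 rad/s
For an in-line slider-crank, x = r cosθ + √(L² − r² sin²θ), so v = −rω sinθ·[1 + r cosθ/√(L² − r² sin²θ)].
With r = 0.0131 m, L = 0.0629 m, θ = 52.1°: √(L² − r² sin²θ) = 0.062045 m.
v = −0.0131·220.2·0.78908·[1 + 0.0131·0.61429/0.062045] = -2.5717 m/s.
|v| = 2.5717 m/s = 2571.7 mm/s.

2570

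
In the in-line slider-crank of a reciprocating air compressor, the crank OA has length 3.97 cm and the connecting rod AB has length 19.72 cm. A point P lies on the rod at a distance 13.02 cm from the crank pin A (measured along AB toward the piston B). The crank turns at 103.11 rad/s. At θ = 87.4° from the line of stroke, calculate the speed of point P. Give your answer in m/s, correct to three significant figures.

4.11

ω = 103.1 rad/s.  Crank-pin speed |V_A| = rω = 4.0935 m/s, perpendicular to OA.
Rod angle: sinφ = −(r/L) sinθ ⇒ φ = -11.602°; ω_rod = −rω cosθ/√(L²−r²sin²θ) = -0.96128 rad/s.
V_P = V_A + ω_rod × AP, with AP = 0.1302 m along the rod.
Components: V_Px = −rω sinθ − a·ω_rod·sinφ = -4.1144 m/s;  V_Py = rω cosθ + a·ω_rod·cosφ = +0.06309 m/s.
|V_P| = √(V_Px² + V_Py²) = 4.1149 m/s.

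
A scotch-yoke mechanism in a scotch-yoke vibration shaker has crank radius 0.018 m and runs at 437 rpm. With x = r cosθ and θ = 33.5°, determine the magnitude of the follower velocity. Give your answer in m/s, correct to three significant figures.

ω = 45.76 rad/s (from 437 rpm).
x = r cosθ ⇒ ẋ = −rω sinθ.
|v| = rω|sinθ| = 0.018·45.76·|sin 33.5°| = 0.45464 m/s.

0.455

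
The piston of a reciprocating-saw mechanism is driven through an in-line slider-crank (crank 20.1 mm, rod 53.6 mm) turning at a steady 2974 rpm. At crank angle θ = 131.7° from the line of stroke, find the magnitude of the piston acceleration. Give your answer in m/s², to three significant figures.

ω = 2π·2974/60 = 311.4 rad/s
x(θ) = r cosθ + √(L² − r² sin²θ); with ω constant, a = ω²·d²x/dθ².
d²x/dθ² = −r cosθ − r²(cos2θ)/√u − r⁴ sin²2θ/(4u^{3/2}),  u = L² − r² sin²θ = 0.00264774 m².
Substituting r = 0.0201 m, L = 0.0536 m, θ = 131.7°: d²x/dθ² = +0.013978 m.
a = ω²·d²x/dθ² = (311.4)²·(+0.013978) = +1355.8 m/s²;  |a| = 1355.8 m/s².

1360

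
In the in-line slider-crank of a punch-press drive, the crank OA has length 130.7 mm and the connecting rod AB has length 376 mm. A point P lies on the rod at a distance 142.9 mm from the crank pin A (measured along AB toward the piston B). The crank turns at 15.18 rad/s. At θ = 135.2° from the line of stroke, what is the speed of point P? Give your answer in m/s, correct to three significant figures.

1.54

ω = 15.18 rad/s.  Crank-pin speed |V_A| = rω = 1.984 m/s, perpendicular to OA.
Rod angle: sinφ = −(r/L) sinθ ⇒ φ = -14.178°; ω_rod = −rω cosθ/√(L²−r²sin²θ) = +3.8618 rad/s.
V_P = V_A + ω_rod × AP, with AP = 0.1429 m along the rod.
Components: V_Px = −rω sinθ − a·ω_rod·sinφ = -1.2628 m/s;  V_Py = rω cosθ + a·ω_rod·cosφ = -0.87277 m/s.
|V_P| = √(V_Px² + V_Py²) = 1.5351 m/s.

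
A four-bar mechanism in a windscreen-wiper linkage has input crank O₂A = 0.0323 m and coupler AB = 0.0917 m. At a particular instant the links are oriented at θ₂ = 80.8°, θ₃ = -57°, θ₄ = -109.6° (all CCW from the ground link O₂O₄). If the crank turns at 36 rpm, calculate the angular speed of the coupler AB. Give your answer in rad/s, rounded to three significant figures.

ω₂ = 3.77 rad/s (from 36 rpm).
Differentiating the loop-closure r₂e^{iθ₂}+r₃e^{iθ₃}=r₁+r₄e^{iθ₄} gives r₂ω₂e^{iθ₂}+r₃ω₃e^{iθ₃}=r₄ω₄e^{iθ₄}.
Eliminating the other unknown: ω₃ = r₂ω₂ sin(θ₄−θ₂) / [r₃ sin(θ₃−θ₄)].
Numerator sine = +0.18052; denominator sine = +0.79441.
Result = 0.0323·3.77·(+0.18052) / (0.0917·(+0.79441)) = +0.30175 rad/s; magnitude 0.30175 rad/s.

0.302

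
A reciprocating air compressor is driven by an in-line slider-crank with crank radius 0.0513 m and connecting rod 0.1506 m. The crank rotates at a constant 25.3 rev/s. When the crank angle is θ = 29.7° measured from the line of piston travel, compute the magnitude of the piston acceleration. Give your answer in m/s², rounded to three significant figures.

1360

ω = 2π·25.3 = 159 rad/s
x(θ) = r cosθ + √(L² − r² sin²θ); with ω constant, a = ω²·d²x/dθ².
d²x/dθ² = −r cosθ − r²(cos2θ)/√u − r⁴ sin²2θ/(4u^{3/2}),  u = L² − r² sin²θ = 0.0220343 m².
Substituting r = 0.0513 m, L = 0.1506 m, θ = 29.7°: d²x/dθ² = -0.053978 m.
a = ω²·d²x/dθ² = (159)²·(-0.053978) = -1364 m/s²;  |a| = 1364 m/s².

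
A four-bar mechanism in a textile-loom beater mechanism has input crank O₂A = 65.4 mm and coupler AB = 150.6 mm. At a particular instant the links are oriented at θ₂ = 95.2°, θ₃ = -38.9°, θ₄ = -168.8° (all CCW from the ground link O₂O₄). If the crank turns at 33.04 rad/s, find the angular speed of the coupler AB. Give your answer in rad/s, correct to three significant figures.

ω₂ = 33.04 rad/s
Differentiating the loop-closure r₂e^{iθ₂}+r₃e^{iθ₃}=r₁+r₄e^{iθ₄} gives r₂ω₂e^{iθ₂}+r₃ω₃e^{iθ₃}=r₄ω₄e^{iθ₄}.
Eliminating the other unknown: ω₃ = r₂ω₂ sin(θ₄−θ₂) / [r₃ sin(θ₃−θ₄)].
Numerator sine = +0.99452; denominator sine = +0.76717.
Result = 0.0654·33.04·(+0.99452) / (0.1506·(+0.76717)) = +18.6 rad/s; magnitude 18.6 rad/s.

18.6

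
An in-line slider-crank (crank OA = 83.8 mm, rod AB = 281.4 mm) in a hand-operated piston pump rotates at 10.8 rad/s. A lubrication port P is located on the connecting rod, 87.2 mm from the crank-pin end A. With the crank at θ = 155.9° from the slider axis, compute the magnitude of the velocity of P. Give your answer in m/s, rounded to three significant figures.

ω = 10.8 rad/s.  Crank-pin speed |V_A| = rω = 0.90504 m/s, perpendicular to OA.
Rod angle: sinφ = −(r/L) sinθ ⇒ φ = -6.984°; ω_rod = −rω cosθ/√(L²−r²sin²θ) = +2.9578 rad/s.
V_P = V_A + ω_rod × AP, with AP = 0.0872 m along the rod.
Components: V_Px = −rω sinθ − a·ω_rod·sinφ = -0.33819 m/s;  V_Py = rω cosθ + a·ω_rod·cosφ = -0.57014 m/s.
|V_P| = √(V_Px² + V_Py²) = 0.6629 m/s.

0.663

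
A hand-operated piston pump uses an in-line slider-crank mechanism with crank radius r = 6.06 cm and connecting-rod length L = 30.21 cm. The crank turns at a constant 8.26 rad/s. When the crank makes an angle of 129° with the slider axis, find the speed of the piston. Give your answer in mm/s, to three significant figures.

339

ω = 8.26 rad/s
For an in-line slider-crank, x = r cosθ + √(L² − r² sin²θ), so v = −rω sinθ·[1 + r cosθ/√(L² − r² sin²θ)].
With r = 0.0606 m, L = 0.3021 m, θ = 129°: √(L² − r² sin²θ) = 0.29841 m.
v = −0.0606·8.26·0.77715·[1 + 0.0606·-0.62932/0.29841] = -0.33929 m/s.
|v| = 0.33929 m/s = 339.29 mm/s.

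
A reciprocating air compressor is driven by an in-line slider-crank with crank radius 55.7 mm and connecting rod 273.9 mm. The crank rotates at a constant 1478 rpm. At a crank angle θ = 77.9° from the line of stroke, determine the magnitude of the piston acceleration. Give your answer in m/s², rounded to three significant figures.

27.7

ω = 2π·1478/60 = 154.8 rad/s
x(θ) = r cosθ + √(L² − r² sin²θ); with ω constant, a = ω²·d²x/dθ².
d²x/dθ² = −r cosθ − r²(cos2θ)/√u − r⁴ sin²2θ/(4u^{3/2}),  u = L² − r² sin²θ = 0.072055 m².
Substituting r = 0.0557 m, L = 0.2739 m, θ = 77.9°: d²x/dθ² = -0.0011545 m.
a = ω²·d²x/dθ² = (154.8)²·(-0.0011545) = -27.656 m/s²;  |a| = 27.656 m/s².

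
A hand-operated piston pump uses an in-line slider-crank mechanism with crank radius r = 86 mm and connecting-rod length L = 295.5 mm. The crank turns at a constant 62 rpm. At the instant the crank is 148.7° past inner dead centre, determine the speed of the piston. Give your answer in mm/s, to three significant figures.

ω = 2π·62/60 = 6.493 rad/s
For an in-line slider-crank, x = r cosθ + √(L² − r² sin²θ), so v = −rω sinθ·[1 + r cosθ/√(L² − r² sin²θ)].
With r = 0.086 m, L = 0.2955 m, θ = 148.7°: √(L² − r² sin²θ) = 0.2921 m.
v = −0.086·6.493·0.51952·[1 + 0.086·-0.85446/0.2921] = -0.21711 m/s.
|v| = 0.21711 m/s = 217.11 mm/s.

217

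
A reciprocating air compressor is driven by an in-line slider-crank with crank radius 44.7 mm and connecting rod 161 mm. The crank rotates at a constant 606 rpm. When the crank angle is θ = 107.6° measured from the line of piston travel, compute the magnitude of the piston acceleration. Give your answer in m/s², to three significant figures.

96.4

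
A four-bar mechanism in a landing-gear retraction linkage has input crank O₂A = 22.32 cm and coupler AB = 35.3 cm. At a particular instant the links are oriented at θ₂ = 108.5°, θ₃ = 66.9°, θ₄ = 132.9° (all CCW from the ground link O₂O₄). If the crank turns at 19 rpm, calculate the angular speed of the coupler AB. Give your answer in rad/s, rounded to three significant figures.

ω₂ = 1.99 rad/s (from 19 rpm).
Differentiating the loop-closure r₂e^{iθ₂}+r₃e^{iθ₃}=r₁+r₄e^{iθ₄} gives r₂ω₂e^{iθ₂}+r₃ω₃e^{iθ₃}=r₄ω₄e^{iθ₄}.
Eliminating the other unknown: ω₃ = r₂ω₂ sin(θ₄−θ₂) / [r₃ sin(θ₃−θ₄)].
Numerator sine = +0.41310; denominator sine = -0.91355.
Result = 0.2232·1.99·(+0.41310) / (0.353·(-0.91355)) = -0.56889 rad/s; magnitude 0.56889 rad/s.

0.569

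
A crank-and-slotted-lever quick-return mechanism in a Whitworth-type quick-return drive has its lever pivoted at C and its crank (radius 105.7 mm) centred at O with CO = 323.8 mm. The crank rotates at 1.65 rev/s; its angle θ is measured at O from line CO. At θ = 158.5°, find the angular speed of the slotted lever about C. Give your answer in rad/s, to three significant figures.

4.10

ω = 10.37 rad/s (from 1.65 rev/s).
Crank pin A relative to C: A = (d + r cosθ, r sinθ); lever angle φ = atan2(r sinθ, d + r cosθ).
Differentiating tanφ: φ̇ = rω(d cosθ + r)/(d² + r² + 2dr cosθ).
d² + r² + 2dr cosθ = |CA|² = 0.0523306 m²;  d cosθ + r = -0.19557 m.
|ω_lever| = |0.1057·10.37·-0.19557| / 0.0523306 = 4.0953 rad/s.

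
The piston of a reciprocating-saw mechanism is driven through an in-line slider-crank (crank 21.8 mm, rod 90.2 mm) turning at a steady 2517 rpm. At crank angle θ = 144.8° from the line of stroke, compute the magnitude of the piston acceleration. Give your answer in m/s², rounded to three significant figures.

1110

ω = 2π·2517/60 = 263.6 rad/s
x(θ) = r cosθ + √(L² − r² sin²θ); with ω constant, a = ω²·d²x/dθ².
d²x/dθ² = −r cosθ − r²(cos2θ)/√u − r⁴ sin²2θ/(4u^{3/2}),  u = L² − r² sin²θ = 0.00797813 m².
Substituting r = 0.0218 m, L = 0.0902 m, θ = 144.8°: d²x/dθ² = +0.015959 m.
a = ω²·d²x/dθ² = (263.6)²·(+0.015959) = +1108.7 m/s²;  |a| = 1108.7 m/s².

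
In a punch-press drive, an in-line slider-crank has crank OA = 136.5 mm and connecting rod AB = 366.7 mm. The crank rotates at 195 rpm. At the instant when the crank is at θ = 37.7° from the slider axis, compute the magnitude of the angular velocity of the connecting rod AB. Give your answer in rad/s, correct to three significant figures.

6.18

ω = 20.42 rad/s (converted from 195 rpm).
The rod makes angle φ with the slider axis where L sinφ = r sinθ; differentiating, L cosφ·φ̇ = r ω cosθ.
L cosφ = √(L² − r² sin²θ) = 0.35707 m.
|ω_rod| = r ω |cosθ| / √(L² − r² sin²θ) = 0.1365·20.42·0.79122/0.35707 = 6.1764 rad/s.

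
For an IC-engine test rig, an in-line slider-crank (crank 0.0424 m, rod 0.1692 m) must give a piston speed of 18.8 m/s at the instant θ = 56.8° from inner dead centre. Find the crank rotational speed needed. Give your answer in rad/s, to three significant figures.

465

For an in-line slider-crank, |v_piston| = rω|sinθ|·[1 + r cosθ/√(L² − r² sin²θ)].
With r = 0.0424 m, L = 0.1692 m, θ = 56.8°: the bracketed kinematic factor |dx/dθ| = 0.040458 m.
ω = v/|dx/dθ| = 18.8/0.040458 = 464.68 rad/s.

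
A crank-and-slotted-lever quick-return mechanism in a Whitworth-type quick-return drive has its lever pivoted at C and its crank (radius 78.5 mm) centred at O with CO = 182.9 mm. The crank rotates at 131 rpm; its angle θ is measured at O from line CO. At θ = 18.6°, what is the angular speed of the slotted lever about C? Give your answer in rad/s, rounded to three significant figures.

ω = 13.72 rad/s (from 131 rpm).
Crank pin A relative to C: A = (d + r cosθ, r sinθ); lever angle φ = atan2(r sinθ, d + r cosθ).
Differentiating tanφ: φ̇ = rω(d cosθ + r)/(d² + r² + 2dr cosθ).
d² + r² + 2dr cosθ = |CA|² = 0.0668301 m²;  d cosθ + r = +0.25185 m.
|ω_lever| = |0.0785·13.72·+0.25185| / 0.0668301 = 4.0582 rad/s.

4.06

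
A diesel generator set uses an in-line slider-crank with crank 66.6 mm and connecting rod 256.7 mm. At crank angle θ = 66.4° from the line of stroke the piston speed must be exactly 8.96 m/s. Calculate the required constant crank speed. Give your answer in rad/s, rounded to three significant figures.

133

For an in-line slider-crank, |v_piston| = rω|sinθ|·[1 + r cosθ/√(L² − r² sin²θ)].
With r = 0.0666 m, L = 0.2567 m, θ = 66.4°: the bracketed kinematic factor |dx/dθ| = 0.067556 m.
ω = v/|dx/dθ| = 8.96/0.067556 = 132.63 rad/s.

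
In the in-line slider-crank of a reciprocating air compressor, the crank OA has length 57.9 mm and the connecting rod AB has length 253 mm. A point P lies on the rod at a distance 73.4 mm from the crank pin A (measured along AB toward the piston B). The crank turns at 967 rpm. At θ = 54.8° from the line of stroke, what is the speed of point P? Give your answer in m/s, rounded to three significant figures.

ω = 101.3 rad/s.  Crank-pin speed |V_A| = rω = 5.8632 m/s, perpendicular to OA.
Rod angle: sinφ = −(r/L) sinθ ⇒ φ = -10.778°; ω_rod = −rω cosθ/√(L²−r²sin²θ) = -13.599 rad/s.
V_P = V_A + ω_rod × AP, with AP = 0.0734 m along the rod.
Components: V_Px = −rω sinθ − a·ω_rod·sinφ = -4.9777 m/s;  V_Py = rω cosθ + a·ω_rod·cosφ = +2.3992 m/s.
|V_P| = √(V_Px² + V_Py²) = 5.5258 m/s.

5.53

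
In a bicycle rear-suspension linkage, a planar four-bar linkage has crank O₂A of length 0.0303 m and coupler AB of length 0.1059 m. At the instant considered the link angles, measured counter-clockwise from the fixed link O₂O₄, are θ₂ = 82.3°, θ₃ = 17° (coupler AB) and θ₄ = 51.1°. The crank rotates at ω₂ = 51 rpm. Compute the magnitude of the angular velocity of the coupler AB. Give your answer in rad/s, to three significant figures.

1.41

ω₂ = 5.341 rad/s (from 51 rpm).
Differentiating the loop-closure r₂e^{iθ₂}+r₃e^{iθ₃}=r₁+r₄e^{iθ₄} gives r₂ω₂e^{iθ₂}+r₃ω₃e^{iθ₃}=r₄ω₄e^{iθ₄}.
Eliminating the other unknown: ω₃ = r₂ω₂ sin(θ₄−θ₂) / [r₃ sin(θ₃−θ₄)].
Numerator sine = -0.51803; denominator sine = -0.56064.
Result = 0.0303·5.341·(-0.51803) / (0.1059·(-0.56064)) = +1.4119 rad/s; magnitude 1.4119 rad/s.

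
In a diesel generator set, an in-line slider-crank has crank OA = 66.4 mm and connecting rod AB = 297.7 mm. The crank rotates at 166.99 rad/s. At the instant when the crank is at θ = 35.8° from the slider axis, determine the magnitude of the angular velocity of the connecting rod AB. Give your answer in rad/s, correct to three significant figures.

30.5

ω = 167 rad/s
The rod makes angle φ with the slider axis where L sinφ = r sinθ; differentiating, L cosφ·φ̇ = r ω cosθ.
L cosφ = √(L² − r² sin²θ) = 0.29516 m.
|ω_rod| = r ω |cosθ| / √(L² − r² sin²θ) = 0.0664·167·0.81106/0.29516 = 30.469 rad/s.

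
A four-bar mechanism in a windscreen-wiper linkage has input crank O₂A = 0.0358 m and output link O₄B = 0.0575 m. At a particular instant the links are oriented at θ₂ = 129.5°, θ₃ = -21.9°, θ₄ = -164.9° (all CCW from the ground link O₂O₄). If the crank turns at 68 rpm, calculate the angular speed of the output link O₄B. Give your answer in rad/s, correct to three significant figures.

ω₂ = 7.121 rad/s (from 68 rpm).
Differentiating the loop-closure r₂e^{iθ₂}+r₃e^{iθ₃}=r₁+r₄e^{iθ₄} gives r₂ω₂e^{iθ₂}+r₃ω₃e^{iθ₃}=r₄ω₄e^{iθ₄}.
Eliminating the other unknown: ω₄ = r₂ω₂ sin(θ₂−θ₃) / [r₄ sin(θ₄−θ₃)].
Numerator sine = +0.47869; denominator sine = -0.60182.
Result = 0.0358·7.121·(+0.47869) / (0.0575·(-0.60182)) = -3.5265 rad/s; magnitude 3.5265 rad/s.

3.53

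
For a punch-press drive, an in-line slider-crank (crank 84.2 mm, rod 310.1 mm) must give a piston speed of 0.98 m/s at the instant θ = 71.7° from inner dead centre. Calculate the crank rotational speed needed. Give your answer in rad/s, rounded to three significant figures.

11.3

For an in-line slider-crank, |v_piston| = rω|sinθ|·[1 + r cosθ/√(L² − r² sin²θ)].
With r = 0.0842 m, L = 0.3101 m, θ = 71.7°: the bracketed kinematic factor |dx/dθ| = 0.086996 m.
ω = v/|dx/dθ| = 0.98/0.086996 = 11.265 rad/s.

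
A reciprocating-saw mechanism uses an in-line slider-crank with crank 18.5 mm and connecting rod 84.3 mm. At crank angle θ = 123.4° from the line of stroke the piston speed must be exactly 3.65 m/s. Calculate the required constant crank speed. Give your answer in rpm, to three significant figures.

2570

For an in-line slider-crank, |v_piston| = rω|sinθ|·[1 + r cosθ/√(L² − r² sin²θ)].
With r = 0.0185 m, L = 0.0843 m, θ = 123.4°: the bracketed kinematic factor |dx/dθ| = 0.013547 m.
ω = v/|dx/dθ| = 3.65/0.013547 = 269.44 rad/s.
N = 60ω/(2π) = 2572.9 rpm.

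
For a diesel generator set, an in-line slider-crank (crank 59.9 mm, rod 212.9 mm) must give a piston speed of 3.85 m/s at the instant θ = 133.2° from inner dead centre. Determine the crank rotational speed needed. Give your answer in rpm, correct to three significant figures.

For an in-line slider-crank, |v_piston| = rω|sinθ|·[1 + r cosθ/√(L² − r² sin²θ)].
With r = 0.0599 m, L = 0.2129 m, θ = 133.2°: the bracketed kinematic factor |dx/dθ| = 0.035073 m.
ω = v/|dx/dθ| = 3.85/0.035073 = 109.77 rad/s.
N = 60ω/(2π) = 1048.2 rpm.

1050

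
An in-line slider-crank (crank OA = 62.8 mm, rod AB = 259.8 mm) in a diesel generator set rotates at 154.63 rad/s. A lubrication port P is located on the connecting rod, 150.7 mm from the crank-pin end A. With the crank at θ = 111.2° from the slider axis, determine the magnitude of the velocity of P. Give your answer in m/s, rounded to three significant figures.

ω = 154.6 rad/s.  Crank-pin speed |V_A| = rω = 9.7108 m/s, perpendicular to OA.
Rod angle: sinφ = −(r/L) sinθ ⇒ φ = -13.024°; ω_rod = −rω cosθ/√(L²−r²sin²θ) = +13.874 rad/s.
V_P = V_A + ω_rod × AP, with AP = 0.1507 m along the rod.
Components: V_Px = −rω sinθ − a·ω_rod·sinφ = -8.5824 m/s;  V_Py = rω cosθ + a·ω_rod·cosφ = -1.4747 m/s.
|V_P| = √(V_Px² + V_Py²) = 8.7082 m/s.

8.71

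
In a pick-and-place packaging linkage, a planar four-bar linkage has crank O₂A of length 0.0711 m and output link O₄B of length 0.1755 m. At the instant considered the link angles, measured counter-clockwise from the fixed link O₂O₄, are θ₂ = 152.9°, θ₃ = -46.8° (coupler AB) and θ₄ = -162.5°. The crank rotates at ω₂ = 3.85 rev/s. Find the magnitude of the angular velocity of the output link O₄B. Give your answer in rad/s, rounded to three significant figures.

ω₂ = 24.19 rad/s (from 3.85 rev/s).
Differentiating the loop-closure r₂e^{iθ₂}+r₃e^{iθ₃}=r₁+r₄e^{iθ₄} gives r₂ω₂e^{iθ₂}+r₃ω₃e^{iθ₃}=r₄ω₄e^{iθ₄}.
Eliminating the other unknown: ω₄ = r₂ω₂ sin(θ₂−θ₃) / [r₄ sin(θ₄−θ₃)].
Numerator sine = -0.33710; denominator sine = -0.90108.
Result = 0.0711·24.19·(-0.33710) / (0.1755·(-0.90108)) = +3.6663 rad/s; magnitude 3.6663 rad/s.

3.67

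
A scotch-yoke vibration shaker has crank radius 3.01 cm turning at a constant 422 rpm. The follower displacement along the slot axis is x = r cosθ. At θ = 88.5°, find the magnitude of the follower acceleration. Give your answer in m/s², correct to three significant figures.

1.54

ω = 44.19 rad/s (from 422 rpm).
x = r cosθ ⇒ ẍ = −rω² cosθ (ω constant).
|a| = rω²|cosθ| = 0.0301·(44.19)²·|cos 88.5°| = 1.5387 m/s².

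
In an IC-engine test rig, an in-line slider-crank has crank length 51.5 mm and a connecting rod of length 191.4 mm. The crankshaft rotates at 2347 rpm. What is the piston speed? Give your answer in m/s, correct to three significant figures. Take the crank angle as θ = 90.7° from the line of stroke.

ω = 2π·2347/60 = 245.8 rad/s
For an in-line slider-crank, x = r cosθ + √(L² − r² sin²θ), so v = −rω sinθ·[1 + r cosθ/√(L² − r² sin²θ)].
With r = 0.0515 m, L = 0.1914 m, θ = 90.7°: √(L² − r² sin²θ) = 0.18434 m.
v = −0.0515·245.8·0.99993·[1 + 0.0515·-0.01222/0.18434] = -12.613 m/s.
|v| = 12.613 m/s.

12.6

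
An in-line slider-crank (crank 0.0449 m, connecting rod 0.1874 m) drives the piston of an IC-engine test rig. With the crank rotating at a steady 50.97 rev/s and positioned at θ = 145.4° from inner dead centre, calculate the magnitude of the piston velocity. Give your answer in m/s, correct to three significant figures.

ω = 2π·51 = 320.3 rad/s
For an in-line slider-crank, x = r cosθ + √(L² − r² sin²θ), so v = −rω sinθ·[1 + r cosθ/√(L² − r² sin²θ)].
With r = 0.0449 m, L = 0.1874 m, θ = 145.4°: √(L² − r² sin²θ) = 0.18566 m.
v = −0.0449·320.3·0.56784·[1 + 0.0449·-0.82314/0.18566] = -6.5398 m/s.
|v| = 6.5398 m/s.

6.54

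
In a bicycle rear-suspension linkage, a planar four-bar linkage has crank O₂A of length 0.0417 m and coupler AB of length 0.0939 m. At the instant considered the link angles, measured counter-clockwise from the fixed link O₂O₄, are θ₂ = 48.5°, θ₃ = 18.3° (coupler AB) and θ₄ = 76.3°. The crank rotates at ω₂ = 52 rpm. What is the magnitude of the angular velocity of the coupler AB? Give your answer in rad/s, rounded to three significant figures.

ω₂ = 5.445 rad/s (from 52 rpm).
Differentiating the loop-closure r₂e^{iθ₂}+r₃e^{iθ₃}=r₁+r₄e^{iθ₄} gives r₂ω₂e^{iθ₂}+r₃ω₃e^{iθ₃}=r₄ω₄e^{iθ₄}.
Eliminating the other unknown: ω₃ = r₂ω₂ sin(θ₄−θ₂) / [r₃ sin(θ₃−θ₄)].
Numerator sine = +0.46639; denominator sine = -0.84805.
Result = 0.0417·5.445·(+0.46639) / (0.0939·(-0.84805)) = -1.3299 rad/s; magnitude 1.3299 rad/s.

1.33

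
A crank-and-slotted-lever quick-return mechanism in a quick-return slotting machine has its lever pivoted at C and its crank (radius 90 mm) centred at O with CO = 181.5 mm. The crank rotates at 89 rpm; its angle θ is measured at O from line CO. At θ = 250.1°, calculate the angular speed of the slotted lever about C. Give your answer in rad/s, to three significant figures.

0.791

ω = 9.32 rad/s (from 89 rpm).
Crank pin A relative to C: A = (d + r cosθ, r sinθ); lever angle φ = atan2(r sinθ, d + r cosθ).
Differentiating tanφ: φ̇ = rω(d cosθ + r)/(d² + r² + 2dr cosθ).
d² + r² + 2dr cosθ = |CA|² = 0.0299221 m²;  d cosθ + r = +0.028221 m.
|ω_lever| = |0.09·9.32·+0.028221| / 0.0299221 = 0.79112 rad/s.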